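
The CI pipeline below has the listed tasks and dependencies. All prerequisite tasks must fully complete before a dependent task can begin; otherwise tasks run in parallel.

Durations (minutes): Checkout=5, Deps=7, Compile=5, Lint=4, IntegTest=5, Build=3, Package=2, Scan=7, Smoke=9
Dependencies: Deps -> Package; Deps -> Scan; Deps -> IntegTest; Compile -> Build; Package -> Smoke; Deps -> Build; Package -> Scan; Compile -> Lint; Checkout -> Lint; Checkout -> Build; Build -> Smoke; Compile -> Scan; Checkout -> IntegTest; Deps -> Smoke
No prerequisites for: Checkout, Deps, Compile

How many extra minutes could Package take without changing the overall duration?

1

Deps→Build→Smoke = 7+3+9 = 19 sets the makespan at 19 minutes.
Package finishes as early as 9 and must finish by 10.
So Package can slip 10 − 9 = 1 minute.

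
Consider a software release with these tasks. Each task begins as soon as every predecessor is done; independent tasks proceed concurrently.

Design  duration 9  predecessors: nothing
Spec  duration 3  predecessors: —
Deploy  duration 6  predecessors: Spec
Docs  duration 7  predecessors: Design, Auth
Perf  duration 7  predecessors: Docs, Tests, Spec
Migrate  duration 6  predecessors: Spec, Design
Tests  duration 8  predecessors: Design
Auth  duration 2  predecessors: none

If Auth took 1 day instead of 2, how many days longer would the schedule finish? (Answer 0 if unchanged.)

0

Baseline: Design→Tests→Perf = 9+8+7 = 24 → 24 days.
Auth has 8 days of float (longest path through it is 16).
The critical path is still Design→Tests→Perf; finish is now 24 days.
Change in finish: 24 − 24 = +0 days.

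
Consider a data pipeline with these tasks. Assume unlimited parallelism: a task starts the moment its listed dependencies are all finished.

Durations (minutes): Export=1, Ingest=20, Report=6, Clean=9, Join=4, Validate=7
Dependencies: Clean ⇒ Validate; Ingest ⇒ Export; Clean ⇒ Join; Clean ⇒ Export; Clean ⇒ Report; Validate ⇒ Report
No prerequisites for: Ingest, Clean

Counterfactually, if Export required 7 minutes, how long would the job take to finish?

27

Baseline: Clean→Validate→Report = 9+7+6 = 22 → 22 minutes.
Export is off the critical path — its longest chain is 21 minutes, giving 1 of slack.
The binding chain switches to Ingest→Export = 20+7 = 27; finish 27 minutes.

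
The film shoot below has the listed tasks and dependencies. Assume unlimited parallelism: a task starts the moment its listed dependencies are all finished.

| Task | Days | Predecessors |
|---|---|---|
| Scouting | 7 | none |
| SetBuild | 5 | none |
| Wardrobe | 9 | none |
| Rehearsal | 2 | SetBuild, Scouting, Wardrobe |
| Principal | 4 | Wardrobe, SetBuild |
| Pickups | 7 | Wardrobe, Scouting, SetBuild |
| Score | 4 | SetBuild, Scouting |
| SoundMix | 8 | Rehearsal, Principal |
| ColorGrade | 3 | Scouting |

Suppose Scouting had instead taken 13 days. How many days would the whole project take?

23

As given, the longest chain is Wardrobe→Principal→SoundMix = 9+4+8 = 21, so the finish is 21 days.
Scouting is off the critical path — its longest chain is 17 days, giving 4 of slack.
New critical path: Scouting→Rehearsal→SoundMix = 13+2+8 = 23 ⇒ 23 days.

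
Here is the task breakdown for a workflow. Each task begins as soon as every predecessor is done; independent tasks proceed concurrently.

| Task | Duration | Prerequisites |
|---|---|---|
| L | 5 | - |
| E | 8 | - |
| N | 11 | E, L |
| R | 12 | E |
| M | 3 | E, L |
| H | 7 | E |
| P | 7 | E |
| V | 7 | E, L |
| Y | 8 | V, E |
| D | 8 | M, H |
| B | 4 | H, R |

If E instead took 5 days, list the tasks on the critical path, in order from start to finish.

E, R, B

As given, the longest chain is E→R→B = 8+12+4 = 24, so the finish is 24 days.
E is on the critical path; changing it to 5 makes that path 21 days.
No other chain overtakes it, so the finish is 21 days.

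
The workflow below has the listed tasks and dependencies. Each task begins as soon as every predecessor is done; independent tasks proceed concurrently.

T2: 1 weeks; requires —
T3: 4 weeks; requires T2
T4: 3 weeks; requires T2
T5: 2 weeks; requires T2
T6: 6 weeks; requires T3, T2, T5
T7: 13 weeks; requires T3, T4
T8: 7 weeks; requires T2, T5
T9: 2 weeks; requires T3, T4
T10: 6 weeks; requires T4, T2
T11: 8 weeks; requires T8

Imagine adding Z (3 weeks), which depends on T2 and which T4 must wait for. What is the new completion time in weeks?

Originally the schedule takes 18 weeks.
With Z inserted, T4 now waits for max(T2, Z).
New critical path: T2→Z→T4→T7 = 1+3+3+13 = 20 ⇒ 20 weeks.

20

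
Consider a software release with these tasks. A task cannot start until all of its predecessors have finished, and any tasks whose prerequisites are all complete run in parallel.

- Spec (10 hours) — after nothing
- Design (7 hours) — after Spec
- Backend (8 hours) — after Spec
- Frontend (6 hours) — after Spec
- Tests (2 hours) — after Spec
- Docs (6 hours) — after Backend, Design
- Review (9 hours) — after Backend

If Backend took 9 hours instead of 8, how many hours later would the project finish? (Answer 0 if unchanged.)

The binding path is Spec→Backend→Review = 10+8+9 = 27; finish at 27 hours.
Since Backend is critical, the +1 change carries straight to that chain (now 28 hours).
The critical path is still Spec→Backend→Review; finish is now 28 hours.
Change in finish: 28 − 27 = +1 hours.

1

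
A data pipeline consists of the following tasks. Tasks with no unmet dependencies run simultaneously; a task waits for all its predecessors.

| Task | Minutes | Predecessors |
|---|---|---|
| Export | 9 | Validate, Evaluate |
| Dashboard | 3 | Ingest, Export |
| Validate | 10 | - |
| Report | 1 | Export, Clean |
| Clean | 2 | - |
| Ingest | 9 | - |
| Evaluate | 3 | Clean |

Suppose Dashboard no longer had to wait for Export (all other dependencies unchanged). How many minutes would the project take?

Original critical path: Validate→Export→Dashboard = 10+9+3 = 22 ⇒ 22 minutes.
Without Export→Dashboard, Dashboard's earliest start moves from 19 to 9.
The longest chain is now Validate→Export→Report = 10+9+1 = 20, so the project takes 20 minutes.

20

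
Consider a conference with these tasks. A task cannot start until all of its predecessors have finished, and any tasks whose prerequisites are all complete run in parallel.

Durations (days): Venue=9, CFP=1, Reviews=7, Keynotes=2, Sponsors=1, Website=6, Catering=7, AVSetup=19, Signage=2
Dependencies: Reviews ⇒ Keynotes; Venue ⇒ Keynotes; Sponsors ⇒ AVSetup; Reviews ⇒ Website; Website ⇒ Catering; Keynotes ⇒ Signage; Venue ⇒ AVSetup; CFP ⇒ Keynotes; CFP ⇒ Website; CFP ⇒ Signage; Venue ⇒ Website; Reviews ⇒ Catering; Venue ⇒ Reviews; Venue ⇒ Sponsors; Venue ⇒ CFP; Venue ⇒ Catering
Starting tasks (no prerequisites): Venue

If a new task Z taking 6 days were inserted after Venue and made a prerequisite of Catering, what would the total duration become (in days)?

Originally the schedule takes 29 days.
With Z inserted, Catering now waits for max(Website, Reviews, Venue, Z).
New critical path: Venue→Reviews→Website→Catering = 9+7+6+7 = 29 ⇒ 29 days.

29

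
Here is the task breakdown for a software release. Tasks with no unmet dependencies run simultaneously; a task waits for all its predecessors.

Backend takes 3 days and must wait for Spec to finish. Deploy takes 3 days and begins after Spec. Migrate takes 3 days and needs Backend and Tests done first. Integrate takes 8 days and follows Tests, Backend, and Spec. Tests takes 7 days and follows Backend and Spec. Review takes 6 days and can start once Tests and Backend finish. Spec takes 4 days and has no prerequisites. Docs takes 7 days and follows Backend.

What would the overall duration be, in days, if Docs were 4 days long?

Baseline: Spec→Backend→Tests→Integrate = 4+3+7+8 = 22 → 22 days.
The longest path through Docs is only 14 days, so Docs has float 8.
The critical path is still Spec→Backend→Tests→Integrate; finish is now 22 days.

22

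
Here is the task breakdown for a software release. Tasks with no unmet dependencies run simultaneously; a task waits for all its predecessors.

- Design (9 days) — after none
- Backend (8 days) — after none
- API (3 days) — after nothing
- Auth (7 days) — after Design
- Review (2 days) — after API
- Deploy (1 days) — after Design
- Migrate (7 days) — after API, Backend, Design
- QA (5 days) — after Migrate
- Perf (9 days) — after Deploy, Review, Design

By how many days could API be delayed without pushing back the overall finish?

Critical path: Design→Migrate→QA = 9+7+5 = 21, so the finish is 21 days.
API finishes as early as 3 and must finish by 9.
Slack of API = 6 − 0 = 6 days.

6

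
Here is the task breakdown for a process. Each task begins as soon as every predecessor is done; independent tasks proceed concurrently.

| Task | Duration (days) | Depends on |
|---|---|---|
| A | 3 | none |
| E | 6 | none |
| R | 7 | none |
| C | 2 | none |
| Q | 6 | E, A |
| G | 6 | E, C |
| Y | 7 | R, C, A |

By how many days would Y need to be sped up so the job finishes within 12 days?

Current finish: 14 days; target: 12.
Y is on every critical path, so each day cut from Y cuts the finish by one (this holds down to a finish of 12).
Need 14 − 12 = 2 days off Y → Y becomes 5 days, finish becomes 12.

2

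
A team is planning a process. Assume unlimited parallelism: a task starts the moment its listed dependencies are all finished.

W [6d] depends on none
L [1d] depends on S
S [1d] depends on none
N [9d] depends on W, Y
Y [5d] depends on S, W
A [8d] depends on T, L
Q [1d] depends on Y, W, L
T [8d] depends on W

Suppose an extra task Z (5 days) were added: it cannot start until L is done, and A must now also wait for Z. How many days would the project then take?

Originally the project takes 22 days.
With Z inserted, A now waits for max(T, L, Z).
New critical path: W→T→A = 6+8+8 = 22 ⇒ 22 days.

22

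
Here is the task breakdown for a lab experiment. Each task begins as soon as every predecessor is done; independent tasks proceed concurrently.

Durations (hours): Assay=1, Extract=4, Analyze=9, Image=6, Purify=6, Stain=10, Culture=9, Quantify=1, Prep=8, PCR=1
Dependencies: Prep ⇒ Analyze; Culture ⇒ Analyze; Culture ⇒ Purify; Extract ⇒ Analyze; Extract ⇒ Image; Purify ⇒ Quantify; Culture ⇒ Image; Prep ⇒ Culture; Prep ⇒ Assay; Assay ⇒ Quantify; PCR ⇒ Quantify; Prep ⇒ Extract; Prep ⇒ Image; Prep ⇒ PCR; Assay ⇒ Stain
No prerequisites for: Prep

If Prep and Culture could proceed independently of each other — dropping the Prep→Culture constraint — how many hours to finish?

21

Original critical path: Prep→Culture→Analyze = 8+9+9 = 26 ⇒ 26 hours.
Without Prep→Culture, Culture's earliest start moves from 8 to 0.
After: Prep→Extract→Analyze = 8+4+9 = 21 → 21 hours.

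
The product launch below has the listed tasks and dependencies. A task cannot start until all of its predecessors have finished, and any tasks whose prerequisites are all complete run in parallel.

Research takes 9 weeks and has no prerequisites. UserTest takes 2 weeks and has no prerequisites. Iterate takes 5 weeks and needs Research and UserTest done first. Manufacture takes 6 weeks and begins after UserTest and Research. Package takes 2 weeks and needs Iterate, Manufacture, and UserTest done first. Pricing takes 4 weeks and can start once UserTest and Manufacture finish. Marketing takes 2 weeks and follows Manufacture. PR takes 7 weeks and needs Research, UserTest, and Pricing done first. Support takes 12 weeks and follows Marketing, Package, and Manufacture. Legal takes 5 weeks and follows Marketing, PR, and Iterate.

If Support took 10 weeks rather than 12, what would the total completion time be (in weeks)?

Critical path before the change: Research→Manufacture→Pricing→PR→Legal = 9+6+4+7+5 = 31 giving 31 weeks.
Support is off the critical path — its longest chain is 29 weeks, giving 2 of slack.
The critical path is still Research→Manufacture→Pricing→PR→Legal; finish is now 31 weeks.

31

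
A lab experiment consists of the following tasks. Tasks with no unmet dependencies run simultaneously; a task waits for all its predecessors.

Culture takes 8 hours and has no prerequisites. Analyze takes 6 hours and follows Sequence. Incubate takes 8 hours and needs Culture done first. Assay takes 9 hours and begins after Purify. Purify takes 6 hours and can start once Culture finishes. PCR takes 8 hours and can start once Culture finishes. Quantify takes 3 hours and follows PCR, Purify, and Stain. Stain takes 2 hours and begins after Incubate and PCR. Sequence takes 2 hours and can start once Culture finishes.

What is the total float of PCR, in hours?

2

The longest chain is Culture→Purify→Assay = 8+6+9 = 23; overall finish 23 hours.
The longest chain containing PCR totals 21 hours.
So PCR can slip 18 − 16 = 2 hours.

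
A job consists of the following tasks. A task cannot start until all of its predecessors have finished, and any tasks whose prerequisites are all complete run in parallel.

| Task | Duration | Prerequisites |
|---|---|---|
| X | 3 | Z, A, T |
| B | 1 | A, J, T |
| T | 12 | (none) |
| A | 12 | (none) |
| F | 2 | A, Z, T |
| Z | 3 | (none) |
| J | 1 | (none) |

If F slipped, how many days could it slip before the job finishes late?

Critical path: T→X = 12+3 = 15, so the finish is 15 days.
F finishes as early as 14 and must finish by 15.
Slack of F = 13 − 12 = 1 day.

1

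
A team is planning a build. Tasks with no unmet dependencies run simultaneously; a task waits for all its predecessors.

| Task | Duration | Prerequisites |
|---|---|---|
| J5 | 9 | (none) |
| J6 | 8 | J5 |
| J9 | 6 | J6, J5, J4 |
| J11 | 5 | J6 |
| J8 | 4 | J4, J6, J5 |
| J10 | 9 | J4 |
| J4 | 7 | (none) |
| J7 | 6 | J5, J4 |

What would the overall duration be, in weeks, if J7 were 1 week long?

23

Actual critical path: J5→J6→J9 = 9+8+6 = 23 ⇒ 23 weeks.
J7 has 8 weeks of float (longest path through it is 15).
That remains the longest chain; total 23 weeks.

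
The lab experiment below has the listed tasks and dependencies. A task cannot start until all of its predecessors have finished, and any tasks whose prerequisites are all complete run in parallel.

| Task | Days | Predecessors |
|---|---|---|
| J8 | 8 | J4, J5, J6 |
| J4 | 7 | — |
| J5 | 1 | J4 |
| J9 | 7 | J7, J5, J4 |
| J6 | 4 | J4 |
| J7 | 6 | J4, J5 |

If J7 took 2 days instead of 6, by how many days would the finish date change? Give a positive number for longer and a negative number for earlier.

Baseline: J4→J5→J7→J9 = 7+1+6+7 = 21 → 21 days.
J7 lies on that path, so at 2 days the path becomes 17 days.
New critical path: J4→J6→J8 = 7+4+8 = 19 ⇒ 19 days.
Change in finish: 19 − 21 = -2 days.

-2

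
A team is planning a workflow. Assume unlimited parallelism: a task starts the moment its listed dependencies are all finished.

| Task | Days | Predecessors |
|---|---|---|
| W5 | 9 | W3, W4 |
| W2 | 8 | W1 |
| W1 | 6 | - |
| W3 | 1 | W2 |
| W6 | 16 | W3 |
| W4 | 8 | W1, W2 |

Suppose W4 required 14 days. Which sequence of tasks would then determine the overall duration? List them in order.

The binding path is W1→W2→W4→W5 = 6+8+8+9 = 31; finish at 31 days.
Since W4 is critical, the +6 change carries straight to that chain (now 37 days).
The critical path is still W1→W2→W4→W5; finish is now 37 days.

W1, W2, W4, W5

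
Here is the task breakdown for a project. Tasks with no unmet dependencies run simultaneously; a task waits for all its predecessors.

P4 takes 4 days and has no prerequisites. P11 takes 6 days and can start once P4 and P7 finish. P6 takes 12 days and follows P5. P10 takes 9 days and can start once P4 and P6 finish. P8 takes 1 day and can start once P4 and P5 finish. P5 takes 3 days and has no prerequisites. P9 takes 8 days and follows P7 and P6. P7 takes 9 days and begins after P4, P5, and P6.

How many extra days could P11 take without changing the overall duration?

Critical path: P5→P6→P7→P9 = 3+12+9+8 = 32, so the finish is 32 days.
The longest chain containing P11 totals 30 days.
So P11 can slip 32 − 30 = 2 days.

2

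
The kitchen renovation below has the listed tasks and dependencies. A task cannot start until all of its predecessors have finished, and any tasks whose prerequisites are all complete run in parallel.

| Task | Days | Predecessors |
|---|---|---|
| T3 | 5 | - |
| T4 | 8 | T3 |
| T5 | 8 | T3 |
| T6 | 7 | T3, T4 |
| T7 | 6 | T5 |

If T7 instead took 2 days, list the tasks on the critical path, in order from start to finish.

The binding path is T3→T4→T6 = 5+8+7 = 20; finish at 20 days.
T7 has 1 day of float (longest path through it is 19).
No other chain overtakes it, so the finish is 20 days.

T3, T4, T6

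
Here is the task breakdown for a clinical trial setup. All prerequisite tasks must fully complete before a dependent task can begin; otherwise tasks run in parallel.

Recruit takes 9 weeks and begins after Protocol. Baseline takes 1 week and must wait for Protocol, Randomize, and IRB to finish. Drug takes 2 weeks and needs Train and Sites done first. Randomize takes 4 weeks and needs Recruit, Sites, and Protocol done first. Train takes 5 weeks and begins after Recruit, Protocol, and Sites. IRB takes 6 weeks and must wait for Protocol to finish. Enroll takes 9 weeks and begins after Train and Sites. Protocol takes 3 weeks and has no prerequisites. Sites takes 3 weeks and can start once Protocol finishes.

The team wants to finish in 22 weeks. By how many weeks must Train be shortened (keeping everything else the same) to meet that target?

Current finish: 26 weeks; target: 22.
Train is on every critical path, so each week cut from Train cuts the finish by one (this holds down to a finish of 22).
Need 26 − 22 = 4 weeks off Train → Train becomes 1 week, finish becomes 22.

4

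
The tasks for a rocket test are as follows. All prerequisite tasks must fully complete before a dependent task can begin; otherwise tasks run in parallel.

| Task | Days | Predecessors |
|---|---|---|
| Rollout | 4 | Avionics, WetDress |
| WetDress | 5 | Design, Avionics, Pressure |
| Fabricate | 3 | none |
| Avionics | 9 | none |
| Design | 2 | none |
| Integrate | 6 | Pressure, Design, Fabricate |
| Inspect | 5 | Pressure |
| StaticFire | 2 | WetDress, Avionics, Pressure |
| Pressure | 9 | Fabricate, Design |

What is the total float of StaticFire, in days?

Fabricate→Pressure→WetDress→Rollout = 3+9+5+4 = 21 sets the makespan at 21 days.
StaticFire finishes as early as 19 and must finish by 21.
Slack of StaticFire = 19 − 17 = 2 days.

2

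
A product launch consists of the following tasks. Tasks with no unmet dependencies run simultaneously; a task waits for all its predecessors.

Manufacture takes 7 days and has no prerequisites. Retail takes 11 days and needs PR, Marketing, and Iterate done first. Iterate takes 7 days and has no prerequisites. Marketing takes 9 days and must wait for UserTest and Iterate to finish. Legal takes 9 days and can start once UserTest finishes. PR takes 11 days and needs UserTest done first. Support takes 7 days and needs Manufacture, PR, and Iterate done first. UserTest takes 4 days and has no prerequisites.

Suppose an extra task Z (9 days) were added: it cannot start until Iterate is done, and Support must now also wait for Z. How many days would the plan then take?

27

Originally the plan takes 27 days.
With Z inserted, Support now waits for max(Manufacture, PR, Iterate, Z).
New critical path: Iterate→Marketing→Retail = 7+9+11 = 27 ⇒ 27 days.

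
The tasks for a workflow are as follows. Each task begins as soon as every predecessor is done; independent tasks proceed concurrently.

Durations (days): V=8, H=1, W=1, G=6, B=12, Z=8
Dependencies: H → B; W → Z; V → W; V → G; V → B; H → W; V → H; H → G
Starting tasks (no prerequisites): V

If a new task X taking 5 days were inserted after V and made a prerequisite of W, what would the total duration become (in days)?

22

Originally the workflow takes 21 days.
With X inserted, W now waits for max(H, V, X).
New critical path: V→X→W→Z = 8+5+1+8 = 22 ⇒ 22 days.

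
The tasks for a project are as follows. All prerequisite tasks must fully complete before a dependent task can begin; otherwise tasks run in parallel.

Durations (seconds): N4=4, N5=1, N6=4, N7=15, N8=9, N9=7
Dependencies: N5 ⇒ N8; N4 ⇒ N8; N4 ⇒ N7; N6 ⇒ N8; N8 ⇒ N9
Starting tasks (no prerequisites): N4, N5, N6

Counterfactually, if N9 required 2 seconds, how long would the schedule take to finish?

19

Actual critical path: N4→N8→N9 = 4+9+7 = 20 ⇒ 20 seconds.
N9 is on the critical path; changing it to 2 makes that path 15 seconds.
The binding chain switches to N4→N7 = 4+15 = 19; finish 19 seconds.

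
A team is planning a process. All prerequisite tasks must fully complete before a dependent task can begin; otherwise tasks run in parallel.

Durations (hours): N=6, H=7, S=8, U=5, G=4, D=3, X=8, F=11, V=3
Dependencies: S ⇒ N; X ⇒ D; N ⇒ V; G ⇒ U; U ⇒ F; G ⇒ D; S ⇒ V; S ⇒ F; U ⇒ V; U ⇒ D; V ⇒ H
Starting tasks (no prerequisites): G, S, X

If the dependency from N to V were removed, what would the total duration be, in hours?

Before: longest chain S→N→V→H = 8+6+3+7 = 24, finish 24.
Without N→V, V's earliest start moves from 14 to 9.
New critical path: G→U→F = 4+5+11 = 20 ⇒ 20 hours.

20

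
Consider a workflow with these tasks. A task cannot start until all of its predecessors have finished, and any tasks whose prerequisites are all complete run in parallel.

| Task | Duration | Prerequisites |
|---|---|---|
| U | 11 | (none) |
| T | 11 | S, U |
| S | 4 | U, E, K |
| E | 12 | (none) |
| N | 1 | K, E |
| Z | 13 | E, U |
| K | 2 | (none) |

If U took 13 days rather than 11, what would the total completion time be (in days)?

28

As given, the longest chain is E→S→T = 12+4+11 = 27, so the finish is 27 days.
U has 1 day of float (longest path through it is 26).
Now U→S→T = 13+4+11 = 28 is longest, so the finish becomes 28 days.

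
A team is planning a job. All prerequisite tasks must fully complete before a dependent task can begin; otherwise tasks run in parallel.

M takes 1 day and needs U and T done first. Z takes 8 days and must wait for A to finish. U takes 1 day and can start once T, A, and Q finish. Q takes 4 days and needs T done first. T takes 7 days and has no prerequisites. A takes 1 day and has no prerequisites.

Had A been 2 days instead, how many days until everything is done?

As given, the longest chain is T→Q→U→M = 7+4+1+1 = 13, so the finish is 13 days.
The longest path through A is only 9 days, so A has float 4.
The critical path is still T→Q→U→M; finish is now 13 days.

13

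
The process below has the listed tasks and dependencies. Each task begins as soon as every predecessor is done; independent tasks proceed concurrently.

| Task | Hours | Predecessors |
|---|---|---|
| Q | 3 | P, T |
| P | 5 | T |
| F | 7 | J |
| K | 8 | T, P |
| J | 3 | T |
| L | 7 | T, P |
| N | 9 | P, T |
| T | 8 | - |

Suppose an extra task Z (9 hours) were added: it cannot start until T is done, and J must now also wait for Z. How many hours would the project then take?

Originally the project takes 22 hours.
With Z inserted, J now waits for max(T, Z).
New critical path: T→Z→J→F = 8+9+3+7 = 27 ⇒ 27 hours.

27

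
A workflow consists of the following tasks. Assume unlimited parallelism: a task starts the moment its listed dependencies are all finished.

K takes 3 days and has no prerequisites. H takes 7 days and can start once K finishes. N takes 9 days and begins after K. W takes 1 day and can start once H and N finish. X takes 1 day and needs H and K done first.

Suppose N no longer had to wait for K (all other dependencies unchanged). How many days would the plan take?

With the dependency in place, K→N→W = 3+9+1 = 13 sets the finish at 13 days.
Without K→N, N's earliest start moves from 3 to 0.
After: K→H→W = 3+7+1 = 11 → 11 days.

11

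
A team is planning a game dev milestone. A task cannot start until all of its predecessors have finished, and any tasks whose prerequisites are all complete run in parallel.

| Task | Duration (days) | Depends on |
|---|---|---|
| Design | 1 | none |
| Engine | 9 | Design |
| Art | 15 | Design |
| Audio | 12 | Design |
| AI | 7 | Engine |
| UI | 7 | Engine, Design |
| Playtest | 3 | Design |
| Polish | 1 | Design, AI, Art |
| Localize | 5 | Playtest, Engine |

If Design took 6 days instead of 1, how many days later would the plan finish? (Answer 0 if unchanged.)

5

The binding path is Design→Engine→AI→Polish = 1+9+7+1 = 18; finish at 18 days.
Since Design is critical, the +5 change carries straight to that chain (now 23 days).
No other chain overtakes it, so the finish is 23 days.
Change in finish: 23 − 18 = +5 days.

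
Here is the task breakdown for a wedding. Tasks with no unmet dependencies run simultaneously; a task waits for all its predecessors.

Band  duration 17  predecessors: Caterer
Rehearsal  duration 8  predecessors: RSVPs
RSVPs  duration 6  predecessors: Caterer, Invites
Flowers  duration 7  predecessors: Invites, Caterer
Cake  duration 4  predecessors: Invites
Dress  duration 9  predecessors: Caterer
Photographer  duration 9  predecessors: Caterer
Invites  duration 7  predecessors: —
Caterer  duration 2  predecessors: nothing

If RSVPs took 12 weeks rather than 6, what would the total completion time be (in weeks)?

Actual critical path: Invites→RSVPs→Rehearsal = 7+6+8 = 21 ⇒ 21 weeks.
Since RSVPs is critical, the +6 change carries straight to that chain (now 27 weeks).
The critical path is still Invites→RSVPs→Rehearsal; finish is now 27 weeks.

27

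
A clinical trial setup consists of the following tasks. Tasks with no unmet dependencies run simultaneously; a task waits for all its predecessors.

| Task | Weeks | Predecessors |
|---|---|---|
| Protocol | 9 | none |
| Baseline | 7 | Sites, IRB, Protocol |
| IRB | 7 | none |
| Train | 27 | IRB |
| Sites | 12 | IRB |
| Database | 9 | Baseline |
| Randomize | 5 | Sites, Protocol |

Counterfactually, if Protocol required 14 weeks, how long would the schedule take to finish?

The binding path is IRB→Sites→Baseline→Database = 7+12+7+9 = 35; finish at 35 weeks.
Protocol has 10 weeks of float (longest path through it is 25).
That remains the longest chain; total 35 weeks.

35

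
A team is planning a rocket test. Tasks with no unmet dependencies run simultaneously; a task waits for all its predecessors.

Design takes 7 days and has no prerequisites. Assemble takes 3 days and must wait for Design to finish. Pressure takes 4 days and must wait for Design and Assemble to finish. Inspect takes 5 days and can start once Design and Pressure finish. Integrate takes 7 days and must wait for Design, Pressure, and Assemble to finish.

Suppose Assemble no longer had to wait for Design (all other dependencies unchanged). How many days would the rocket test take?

Original critical path: Design→Assemble→Pressure→Integrate = 7+3+4+7 = 21 ⇒ 21 days.
Without Design→Assemble, Assemble's earliest start moves from 7 to 0.
The longest chain is now Design→Pressure→Integrate = 7+4+7 = 18, so the rocket test takes 18 days.

18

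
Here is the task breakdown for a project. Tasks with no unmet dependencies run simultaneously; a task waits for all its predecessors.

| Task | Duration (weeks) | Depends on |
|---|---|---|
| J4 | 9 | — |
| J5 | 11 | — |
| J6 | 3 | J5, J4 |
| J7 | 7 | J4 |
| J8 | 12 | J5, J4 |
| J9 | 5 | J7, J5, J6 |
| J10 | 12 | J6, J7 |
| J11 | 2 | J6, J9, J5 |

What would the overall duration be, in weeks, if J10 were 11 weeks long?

27

Baseline: J4→J7→J10 = 9+7+12 = 28 → 28 weeks.
J10 lies on that path, so at 11 weeks the path becomes 27 weeks.
No other chain overtakes it, so the finish is 27 weeks.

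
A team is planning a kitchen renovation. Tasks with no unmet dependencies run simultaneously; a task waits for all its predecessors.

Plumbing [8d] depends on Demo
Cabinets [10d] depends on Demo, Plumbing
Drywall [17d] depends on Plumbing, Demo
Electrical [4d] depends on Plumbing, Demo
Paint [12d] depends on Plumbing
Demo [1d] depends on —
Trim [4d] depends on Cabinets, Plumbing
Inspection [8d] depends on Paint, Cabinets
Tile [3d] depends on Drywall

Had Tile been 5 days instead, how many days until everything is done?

Actual critical path: Demo→Plumbing→Drywall→Tile = 1+8+17+3 = 29 ⇒ 29 days.
Tile is on the critical path; changing it to 5 makes that path 31 days.
The critical path is still Demo→Plumbing→Drywall→Tile; finish is now 31 days.

31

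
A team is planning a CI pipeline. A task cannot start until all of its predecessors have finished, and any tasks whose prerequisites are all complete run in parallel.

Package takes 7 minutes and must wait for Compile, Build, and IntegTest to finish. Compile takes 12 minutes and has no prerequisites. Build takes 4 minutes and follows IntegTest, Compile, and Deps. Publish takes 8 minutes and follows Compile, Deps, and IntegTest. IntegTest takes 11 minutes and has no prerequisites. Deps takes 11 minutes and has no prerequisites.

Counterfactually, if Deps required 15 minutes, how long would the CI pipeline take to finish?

26

As given, the longest chain is Compile→Build→Package = 12+4+7 = 23, so the finish is 23 minutes.
The longest path through Deps is only 22 minutes, so Deps has float 1.
The binding chain switches to Deps→Build→Package = 15+4+7 = 26; finish 26 minutes.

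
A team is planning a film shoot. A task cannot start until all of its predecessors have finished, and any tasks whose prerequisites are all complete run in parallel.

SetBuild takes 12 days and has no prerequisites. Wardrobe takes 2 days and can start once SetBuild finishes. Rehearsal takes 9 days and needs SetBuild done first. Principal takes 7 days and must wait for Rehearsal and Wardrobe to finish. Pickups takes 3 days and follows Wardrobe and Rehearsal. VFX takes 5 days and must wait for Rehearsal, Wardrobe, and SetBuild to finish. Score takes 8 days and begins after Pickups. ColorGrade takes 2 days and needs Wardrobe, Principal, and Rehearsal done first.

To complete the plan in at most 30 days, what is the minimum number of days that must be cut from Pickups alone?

Current finish: 32 days; target: 30.
Pickups is on every critical path, so each day cut from Pickups cuts the finish by one (this holds down to a finish of 30).
Need 32 − 30 = 2 days off Pickups → Pickups becomes 1 day, finish becomes 30.

2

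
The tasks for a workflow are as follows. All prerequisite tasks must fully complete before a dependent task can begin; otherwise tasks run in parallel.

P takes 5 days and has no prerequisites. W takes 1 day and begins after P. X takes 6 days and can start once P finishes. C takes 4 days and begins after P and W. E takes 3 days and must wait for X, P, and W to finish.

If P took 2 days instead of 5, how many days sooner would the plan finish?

As given, the longest chain is P→X→E = 5+6+3 = 14, so the finish is 14 days.
P lies on that path, so at 2 days the path becomes 11 days.
The critical path is still P→X→E; finish is now 11 days.
Change in finish: 11 − 14 = -3 days.

3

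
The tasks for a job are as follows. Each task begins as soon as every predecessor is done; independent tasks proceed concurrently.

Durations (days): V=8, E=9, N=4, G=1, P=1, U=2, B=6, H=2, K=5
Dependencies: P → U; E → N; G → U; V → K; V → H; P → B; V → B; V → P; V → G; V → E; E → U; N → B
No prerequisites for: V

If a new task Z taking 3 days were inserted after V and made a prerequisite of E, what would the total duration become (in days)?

Originally the job takes 27 days.
With Z inserted, E now waits for max(V, Z).
New critical path: V→Z→E→N→B = 8+3+9+4+6 = 30 ⇒ 30 days.

30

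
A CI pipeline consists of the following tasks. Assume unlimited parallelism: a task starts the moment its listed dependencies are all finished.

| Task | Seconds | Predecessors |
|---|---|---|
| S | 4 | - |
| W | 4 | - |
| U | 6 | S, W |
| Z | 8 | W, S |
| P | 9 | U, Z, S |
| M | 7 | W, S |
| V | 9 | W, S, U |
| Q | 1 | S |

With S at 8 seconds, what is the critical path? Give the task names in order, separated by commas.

Critical path before the change: S→Z→P = 4+8+9 = 21 giving 21 seconds.
S lies on that path, so at 8 seconds the path becomes 25 seconds.
The critical path is still S→Z→P; finish is now 25 seconds.

S, Z, P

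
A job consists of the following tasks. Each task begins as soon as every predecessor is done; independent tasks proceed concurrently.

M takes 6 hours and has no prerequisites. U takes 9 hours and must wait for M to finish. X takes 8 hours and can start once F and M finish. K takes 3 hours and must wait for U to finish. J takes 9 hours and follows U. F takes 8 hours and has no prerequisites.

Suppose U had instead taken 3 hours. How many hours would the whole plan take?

Actual critical path: M→U→J = 6+9+9 = 24 ⇒ 24 hours.
Since U is critical, the -6 change carries straight to that chain (now 18 hours).
The critical path is still M→U→J; finish is now 18 hours.

18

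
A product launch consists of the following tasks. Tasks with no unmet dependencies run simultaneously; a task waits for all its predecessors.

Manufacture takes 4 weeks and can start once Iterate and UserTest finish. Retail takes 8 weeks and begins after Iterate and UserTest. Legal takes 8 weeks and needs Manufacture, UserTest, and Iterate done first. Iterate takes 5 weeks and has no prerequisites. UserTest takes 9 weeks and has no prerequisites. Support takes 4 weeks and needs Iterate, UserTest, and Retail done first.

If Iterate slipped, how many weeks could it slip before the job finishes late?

Critical path: UserTest→Manufacture→Legal = 9+4+8 = 21, so the finish is 21 weeks.
The longest chain containing Iterate totals 17 weeks.
So Iterate can slip 9 − 5 = 4 weeks.

4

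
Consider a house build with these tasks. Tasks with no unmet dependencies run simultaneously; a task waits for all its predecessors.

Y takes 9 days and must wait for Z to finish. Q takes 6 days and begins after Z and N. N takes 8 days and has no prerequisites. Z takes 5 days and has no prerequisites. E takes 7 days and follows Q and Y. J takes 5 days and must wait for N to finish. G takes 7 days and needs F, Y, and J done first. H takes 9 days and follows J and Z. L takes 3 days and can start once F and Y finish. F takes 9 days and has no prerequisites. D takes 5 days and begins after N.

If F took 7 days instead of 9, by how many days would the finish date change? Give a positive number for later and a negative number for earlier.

0

As given, the longest chain is N→J→H = 8+5+9 = 22, so the finish is 22 days.
F is off the critical path — its longest chain is 16 days, giving 6 of slack.
That remains the longest chain; total 22 days.
Change in finish: 22 − 22 = +0 days.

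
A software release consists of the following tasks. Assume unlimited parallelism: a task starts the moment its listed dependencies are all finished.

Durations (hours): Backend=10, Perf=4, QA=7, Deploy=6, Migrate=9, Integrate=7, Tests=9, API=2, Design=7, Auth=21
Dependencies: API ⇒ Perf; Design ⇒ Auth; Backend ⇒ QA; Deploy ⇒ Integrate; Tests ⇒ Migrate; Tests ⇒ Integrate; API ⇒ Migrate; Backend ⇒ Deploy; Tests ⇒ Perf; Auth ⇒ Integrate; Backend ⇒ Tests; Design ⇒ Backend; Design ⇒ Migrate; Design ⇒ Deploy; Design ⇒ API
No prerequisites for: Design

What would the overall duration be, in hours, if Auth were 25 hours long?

Baseline: Design→Auth→Integrate = 7+21+7 = 35 → 35 hours.
Auth lies on that path, so at 25 hours the path becomes 39 hours.
That remains the longest chain; total 39 hours.

39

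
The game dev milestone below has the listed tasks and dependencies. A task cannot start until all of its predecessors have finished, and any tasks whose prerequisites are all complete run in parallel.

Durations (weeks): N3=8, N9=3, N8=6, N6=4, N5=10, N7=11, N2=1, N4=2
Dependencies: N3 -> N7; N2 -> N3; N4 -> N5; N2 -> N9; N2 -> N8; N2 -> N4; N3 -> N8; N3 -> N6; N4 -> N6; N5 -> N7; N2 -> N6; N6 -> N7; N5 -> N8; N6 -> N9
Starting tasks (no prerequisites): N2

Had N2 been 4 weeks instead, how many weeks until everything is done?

27

Baseline: N2→N3→N6→N7 = 1+8+4+11 = 24 → 24 weeks.
Since N2 is critical, the +3 change carries straight to that chain (now 27 weeks).
No other chain overtakes it, so the finish is 27 weeks.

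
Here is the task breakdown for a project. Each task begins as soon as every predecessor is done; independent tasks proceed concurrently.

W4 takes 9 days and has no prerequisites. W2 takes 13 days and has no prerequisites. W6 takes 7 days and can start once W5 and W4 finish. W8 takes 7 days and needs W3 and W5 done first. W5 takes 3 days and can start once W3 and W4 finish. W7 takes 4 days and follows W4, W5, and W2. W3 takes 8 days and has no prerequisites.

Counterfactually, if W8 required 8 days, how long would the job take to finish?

20

As given, the longest chain is W4→W5→W8 = 9+3+7 = 19, so the finish is 19 days.
W8 is on the critical path; changing it to 8 makes that path 20 days.
No other chain overtakes it, so the finish is 20 days.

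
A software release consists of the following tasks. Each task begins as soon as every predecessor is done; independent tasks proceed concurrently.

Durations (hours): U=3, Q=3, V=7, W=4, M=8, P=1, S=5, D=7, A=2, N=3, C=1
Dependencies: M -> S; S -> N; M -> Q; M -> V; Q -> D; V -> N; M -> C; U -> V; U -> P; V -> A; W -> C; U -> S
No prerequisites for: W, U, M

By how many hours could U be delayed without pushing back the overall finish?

5

The longest chain is M→Q→D = 8+3+7 = 18; overall finish 18 hours.
U finishes as early as 3 and must finish by 8.
So U can slip 8 − 3 = 5 hours.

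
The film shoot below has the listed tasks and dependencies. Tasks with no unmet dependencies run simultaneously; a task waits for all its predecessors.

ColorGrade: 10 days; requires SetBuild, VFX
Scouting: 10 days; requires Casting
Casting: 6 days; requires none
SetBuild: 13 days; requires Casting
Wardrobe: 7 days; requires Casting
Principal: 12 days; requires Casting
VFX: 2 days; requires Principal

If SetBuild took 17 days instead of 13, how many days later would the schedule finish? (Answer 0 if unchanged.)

Baseline: Casting→Principal→VFX→ColorGrade = 6+12+2+10 = 30 → 30 days.
SetBuild has 1 day of float (longest path through it is 29).
The binding chain switches to Casting→SetBuild→ColorGrade = 6+17+10 = 33; finish 33 days.
Change in finish: 33 − 30 = +3 days.

3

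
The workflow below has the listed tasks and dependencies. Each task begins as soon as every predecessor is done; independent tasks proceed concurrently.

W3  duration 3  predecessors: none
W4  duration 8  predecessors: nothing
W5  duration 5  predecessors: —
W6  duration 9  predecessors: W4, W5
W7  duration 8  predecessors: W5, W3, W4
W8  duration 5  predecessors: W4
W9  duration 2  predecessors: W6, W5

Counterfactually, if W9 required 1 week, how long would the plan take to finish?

18

Actual critical path: W4→W6→W9 = 8+9+2 = 19 ⇒ 19 weeks.
W9 is on the critical path; changing it to 1 makes that path 18 weeks.
No other chain overtakes it, so the finish is 18 weeks.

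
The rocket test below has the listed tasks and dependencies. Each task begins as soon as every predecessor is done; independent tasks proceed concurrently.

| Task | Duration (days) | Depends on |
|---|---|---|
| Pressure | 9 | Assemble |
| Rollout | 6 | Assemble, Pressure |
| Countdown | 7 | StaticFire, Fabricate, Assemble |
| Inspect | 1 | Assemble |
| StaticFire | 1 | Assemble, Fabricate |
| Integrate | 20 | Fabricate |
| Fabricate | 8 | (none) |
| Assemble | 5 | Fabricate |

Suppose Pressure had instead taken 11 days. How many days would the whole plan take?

30

Actual critical path: Fabricate→Assemble→Pressure→Rollout = 8+5+9+6 = 28 ⇒ 28 days.
Pressure lies on that path, so at 11 days the path becomes 30 days.
The critical path is still Fabricate→Assemble→Pressure→Rollout; finish is now 30 days.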